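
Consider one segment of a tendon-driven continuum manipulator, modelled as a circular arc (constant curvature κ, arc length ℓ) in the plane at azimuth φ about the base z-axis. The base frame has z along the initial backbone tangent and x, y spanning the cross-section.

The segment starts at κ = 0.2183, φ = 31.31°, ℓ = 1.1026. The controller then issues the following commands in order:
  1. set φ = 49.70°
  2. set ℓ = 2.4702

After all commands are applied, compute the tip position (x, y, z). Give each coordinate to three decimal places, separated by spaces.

0.420 0.496 2.352

initial: κ=0.2183, φ=31.31°, ℓ=1.1026
cmd 1: set φ=49.70° → (κ,φ,ℓ)=(0.2183,49.70°,1.1026) → tip=(0.0854,0.1007,1.0920)
cmd 2: set ℓ=2.4702 → (κ,φ,ℓ)=(0.2183,49.70°,2.4702) → tip=(0.4204,0.4958,2.3522)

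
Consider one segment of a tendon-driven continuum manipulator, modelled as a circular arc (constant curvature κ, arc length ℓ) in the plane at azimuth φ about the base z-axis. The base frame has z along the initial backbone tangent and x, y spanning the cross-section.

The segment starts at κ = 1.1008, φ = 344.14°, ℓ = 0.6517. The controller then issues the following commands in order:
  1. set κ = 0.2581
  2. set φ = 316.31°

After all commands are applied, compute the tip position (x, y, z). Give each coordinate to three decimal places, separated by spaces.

0.040 -0.038 0.649

initial: κ=1.1008, φ=344.14°, ℓ=0.6517
cmd 1: set κ=0.2581 → (κ,φ,ℓ)=(0.2581,344.14°,0.6517) → tip=(0.0526,-0.0149,0.6486)
cmd 2: set φ=316.31° → (κ,φ,ℓ)=(0.2581,316.31°,0.6517) → tip=(0.0395,-0.0378,0.6486)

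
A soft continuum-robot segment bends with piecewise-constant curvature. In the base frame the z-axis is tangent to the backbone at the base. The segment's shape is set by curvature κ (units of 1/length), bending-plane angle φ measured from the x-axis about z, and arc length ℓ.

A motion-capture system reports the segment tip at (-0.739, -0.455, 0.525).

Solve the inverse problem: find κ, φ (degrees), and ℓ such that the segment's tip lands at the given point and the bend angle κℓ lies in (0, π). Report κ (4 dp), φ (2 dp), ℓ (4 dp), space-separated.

ρ = √(x²+y²) = √(-0.739² + -0.455²) = 0.86784
φ = atan2(y, x) mod 360° = atan2(-0.455, -0.739) = 211.6205°
|p|² = ρ² + z² = 0.86784² + 0.525² = 1.02877
κ = 2ρ / |p|² = 2×0.86784 / 1.02877 = 1.68714
θ = 2·atan2(ρ, z) = 2·atan2(0.86784, 0.525) = 2.05349 rad
ℓ = θ/κ = 2.05349/1.68714 = 1.21714

1.6871 211.62 1.2171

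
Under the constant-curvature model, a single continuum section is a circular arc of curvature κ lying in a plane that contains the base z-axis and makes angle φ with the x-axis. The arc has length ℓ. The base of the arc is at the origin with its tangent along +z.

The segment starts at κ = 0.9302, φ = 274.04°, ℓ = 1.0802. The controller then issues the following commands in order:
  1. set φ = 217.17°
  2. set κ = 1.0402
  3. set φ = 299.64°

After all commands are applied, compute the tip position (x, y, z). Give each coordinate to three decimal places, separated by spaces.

0.270 -0.474 0.867

initial: κ=0.9302, φ=274.04°, ℓ=1.0802
cmd 1: set φ=217.17° → (κ,φ,ℓ)=(0.9302,217.17°,1.0802) → tip=(-0.3973,-0.3012,0.9074)
cmd 2: set κ=1.0402 → (κ,φ,ℓ)=(1.0402,217.17°,1.0802) → tip=(-0.4348,-0.3297,0.8668)
cmd 3: set φ=299.64° → (κ,φ,ℓ)=(1.0402,299.64°,1.0802) → tip=(0.2698,-0.4742,0.8668)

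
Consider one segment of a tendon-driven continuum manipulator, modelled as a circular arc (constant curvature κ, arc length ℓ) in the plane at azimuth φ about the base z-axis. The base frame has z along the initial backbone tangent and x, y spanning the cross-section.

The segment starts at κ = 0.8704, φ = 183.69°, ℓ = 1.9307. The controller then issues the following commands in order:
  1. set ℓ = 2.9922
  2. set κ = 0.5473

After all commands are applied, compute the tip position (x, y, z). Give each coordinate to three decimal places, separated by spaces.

-1.945 -0.125 1.823

initial: κ=0.8704, φ=183.69°, ℓ=1.9307
cmd 1: set ℓ=2.9922 → (κ,φ,ℓ)=(0.8704,183.69°,2.9922) → tip=(-2.1315,-0.1375,0.5879)
cmd 2: set κ=0.5473 → (κ,φ,ℓ)=(0.5473,183.69°,2.9922) → tip=(-1.9451,-0.1254,1.8231)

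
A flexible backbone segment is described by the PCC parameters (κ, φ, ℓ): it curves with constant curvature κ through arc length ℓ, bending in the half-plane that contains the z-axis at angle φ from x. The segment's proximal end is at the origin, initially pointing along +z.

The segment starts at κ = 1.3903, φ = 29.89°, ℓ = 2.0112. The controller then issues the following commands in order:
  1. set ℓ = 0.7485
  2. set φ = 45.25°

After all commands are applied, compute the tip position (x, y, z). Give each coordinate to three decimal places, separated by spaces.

initial: κ=1.3903, φ=29.89°, ℓ=2.0112
cmd 1: set ℓ=0.7485 → (κ,φ,ℓ)=(1.3903,29.89°,0.7485) → tip=(0.3083,0.1772,0.6205)
cmd 2: set φ=45.25° → (κ,φ,ℓ)=(1.3903,45.25°,0.7485) → tip=(0.2503,0.2525,0.6205)

0.250 0.253 0.621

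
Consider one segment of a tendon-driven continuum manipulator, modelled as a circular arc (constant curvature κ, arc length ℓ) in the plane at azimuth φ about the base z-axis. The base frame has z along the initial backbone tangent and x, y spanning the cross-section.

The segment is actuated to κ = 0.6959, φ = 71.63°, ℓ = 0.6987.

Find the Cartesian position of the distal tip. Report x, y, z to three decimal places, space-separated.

θ = κ·ℓ = 0.6959 × 0.6987 = 0.48623 rad
ρ = (1 − cos θ)/κ = (1 − 0.88410)/0.6959 = 0.16654
z = sin θ / κ = 0.46729/0.6959 = 0.67149
x = ρ cos φ = 0.16654 × cos(71.63°) = 0.05249
y = ρ sin φ = 0.16654 × sin(71.63°) = 0.15806

0.052 0.158 0.671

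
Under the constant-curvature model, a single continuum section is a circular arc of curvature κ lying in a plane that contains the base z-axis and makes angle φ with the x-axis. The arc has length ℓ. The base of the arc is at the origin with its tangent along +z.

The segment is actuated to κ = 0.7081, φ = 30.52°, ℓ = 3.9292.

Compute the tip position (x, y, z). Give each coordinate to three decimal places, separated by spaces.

θ = κ·ℓ = 0.7081 × 3.9292 = 2.78227 rad
ρ = (1 − cos θ)/κ = (1 − -0.93613)/0.7081 = 2.73427
z = sin θ / κ = 0.35164/0.7081 = 0.49660
x = ρ cos φ = 2.73427 × cos(30.52°) = 2.35544
y = ρ sin φ = 2.73427 × sin(30.52°) = 1.38857

2.355 1.389 0.497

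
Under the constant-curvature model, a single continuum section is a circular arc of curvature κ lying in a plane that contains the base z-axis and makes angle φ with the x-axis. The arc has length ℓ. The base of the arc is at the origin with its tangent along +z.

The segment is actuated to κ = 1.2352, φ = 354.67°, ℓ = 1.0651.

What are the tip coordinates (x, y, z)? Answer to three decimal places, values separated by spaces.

0.603 -0.056 0.783

θ = κ·ℓ = 1.2352 × 1.0651 = 1.31561 rad
ρ = (1 − cos θ)/κ = (1 − 0.25242)/1.2352 = 0.60523
z = sin θ / κ = 0.96762/1.2352 = 0.78337
x = ρ cos φ = 0.60523 × cos(354.67°) = 0.60261
y = ρ sin φ = 0.60523 × sin(354.67°) = -0.05622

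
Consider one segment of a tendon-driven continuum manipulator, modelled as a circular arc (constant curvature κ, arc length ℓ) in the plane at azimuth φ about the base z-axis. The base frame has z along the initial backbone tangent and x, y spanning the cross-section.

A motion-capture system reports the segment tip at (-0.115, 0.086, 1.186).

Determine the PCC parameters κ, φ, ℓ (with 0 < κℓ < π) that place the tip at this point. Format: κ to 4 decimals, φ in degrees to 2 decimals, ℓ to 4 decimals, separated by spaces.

0.2012 143.21 1.1976

ρ = √(x²+y²) = √(-0.115² + 0.086²) = 0.14360
φ = atan2(y, x) mod 360° = atan2(0.086, -0.115) = 143.2099°
|p|² = ρ² + z² = 0.14360² + 1.186² = 1.42722
κ = 2ρ / |p|² = 2×0.14360 / 1.42722 = 0.20123
θ = 2·atan2(ρ, z) = 2·atan2(0.14360, 1.186) = 0.24099 rad
ℓ = θ/κ = 0.24099/0.20123 = 1.19756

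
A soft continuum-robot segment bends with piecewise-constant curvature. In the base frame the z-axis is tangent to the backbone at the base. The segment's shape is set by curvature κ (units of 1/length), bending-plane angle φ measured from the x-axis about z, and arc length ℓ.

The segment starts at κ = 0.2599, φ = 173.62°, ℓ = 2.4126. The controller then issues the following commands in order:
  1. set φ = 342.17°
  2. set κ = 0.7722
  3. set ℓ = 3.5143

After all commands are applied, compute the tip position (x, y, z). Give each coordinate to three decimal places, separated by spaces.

2.354 -0.757 0.537

initial: κ=0.2599, φ=173.62°, ℓ=2.4126
cmd 1: set φ=342.17° → (κ,φ,ℓ)=(0.2599,342.17°,2.4126) → tip=(0.6968,-0.2241,2.2576)
cmd 2: set κ=0.7722 → (κ,φ,ℓ)=(0.7722,342.17°,2.4126) → tip=(1.5879,-0.5107,1.2401)
cmd 3: set ℓ=3.5143 → (κ,φ,ℓ)=(0.7722,342.17°,3.5143) → tip=(2.3545,-0.7573,0.5373)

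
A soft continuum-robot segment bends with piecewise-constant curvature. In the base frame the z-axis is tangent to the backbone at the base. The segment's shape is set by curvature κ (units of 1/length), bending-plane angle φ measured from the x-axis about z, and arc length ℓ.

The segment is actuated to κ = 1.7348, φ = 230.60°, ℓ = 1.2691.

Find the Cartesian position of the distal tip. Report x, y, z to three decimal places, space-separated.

-0.582 -0.708 0.465

θ = κ·ℓ = 1.7348 × 1.2691 = 2.20163 rad
ρ = (1 − cos θ)/κ = (1 − -0.58982)/1.7348 = 0.91643
z = sin θ / κ = 0.80753/1.7348 = 0.46549
x = ρ cos φ = 0.91643 × cos(230.60°) = -0.58169
y = ρ sin φ = 0.91643 × sin(230.60°) = -0.70816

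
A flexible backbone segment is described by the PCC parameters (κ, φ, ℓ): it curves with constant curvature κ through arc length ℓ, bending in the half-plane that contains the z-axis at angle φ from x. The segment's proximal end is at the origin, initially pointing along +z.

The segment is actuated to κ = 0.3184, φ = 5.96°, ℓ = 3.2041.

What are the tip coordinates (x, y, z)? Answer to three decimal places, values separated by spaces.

θ = κ·ℓ = 0.3184 × 3.2041 = 1.02019 rad
ρ = (1 − cos θ)/κ = (1 − 0.52321)/0.3184 = 1.49746
z = sin θ / κ = 0.85221/0.3184 = 2.67652
x = ρ cos φ = 1.49746 × cos(5.96°) = 1.48937
y = ρ sin φ = 1.49746 × sin(5.96°) = 0.15549

1.489 0.155 2.677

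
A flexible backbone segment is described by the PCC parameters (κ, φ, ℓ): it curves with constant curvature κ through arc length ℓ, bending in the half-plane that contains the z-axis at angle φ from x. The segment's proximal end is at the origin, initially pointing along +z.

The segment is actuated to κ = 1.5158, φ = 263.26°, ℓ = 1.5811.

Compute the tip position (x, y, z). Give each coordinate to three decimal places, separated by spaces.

θ = κ·ℓ = 1.5158 × 1.5811 = 2.39663 rad
ρ = (1 − cos θ)/κ = (1 − -0.73511)/1.5158 = 1.14469
z = sin θ / κ = 0.67794/1.5158 = 0.44725
x = ρ cos φ = 1.14469 × cos(263.26°) = -0.13434
y = ρ sin φ = 1.14469 × sin(263.26°) = -1.13677

-0.134 -1.137 0.447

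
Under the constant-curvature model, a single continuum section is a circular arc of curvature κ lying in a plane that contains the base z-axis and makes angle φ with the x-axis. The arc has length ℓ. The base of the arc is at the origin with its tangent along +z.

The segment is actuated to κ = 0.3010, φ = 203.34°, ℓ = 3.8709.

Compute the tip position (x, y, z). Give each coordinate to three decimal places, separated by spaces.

-1.847 -0.797 3.053

θ = κ·ℓ = 0.3010 × 3.8709 = 1.16514 rad
ρ = (1 − cos θ)/κ = (1 − 0.39462)/0.3010 = 2.01123
z = sin θ / κ = 0.91884/0.3010 = 3.05264
x = ρ cos φ = 2.01123 × cos(203.34°) = -1.84665
y = ρ sin φ = 2.01123 × sin(203.34°) = -0.79682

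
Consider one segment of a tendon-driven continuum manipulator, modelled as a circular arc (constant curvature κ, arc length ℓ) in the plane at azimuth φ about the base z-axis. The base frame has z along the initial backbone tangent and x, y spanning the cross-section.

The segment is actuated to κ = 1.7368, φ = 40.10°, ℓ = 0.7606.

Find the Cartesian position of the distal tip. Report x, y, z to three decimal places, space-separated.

θ = κ·ℓ = 1.7368 × 0.7606 = 1.32101 rad
ρ = (1 − cos θ)/κ = (1 − 0.24720)/1.7368 = 0.43344
z = sin θ / κ = 0.96897/1.7368 = 0.55790
x = ρ cos φ = 0.43344 × cos(40.10°) = 0.33155
y = ρ sin φ = 0.43344 × sin(40.10°) = 0.27919

0.332 0.279 0.558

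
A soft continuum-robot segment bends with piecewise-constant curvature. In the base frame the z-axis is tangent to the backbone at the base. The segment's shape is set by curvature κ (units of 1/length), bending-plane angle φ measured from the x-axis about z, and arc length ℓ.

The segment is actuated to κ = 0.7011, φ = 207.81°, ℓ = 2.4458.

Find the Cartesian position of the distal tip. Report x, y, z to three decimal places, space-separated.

θ = κ·ℓ = 0.7011 × 2.4458 = 1.71475 rad
ρ = (1 − cos θ)/κ = (1 − -0.14346)/0.7011 = 1.63095
z = sin θ / κ = 0.98966/0.7011 = 1.41158
x = ρ cos φ = 1.63095 × cos(207.81°) = -1.44257
y = ρ sin φ = 1.63095 × sin(207.81°) = -0.76090

-1.443 -0.761 1.412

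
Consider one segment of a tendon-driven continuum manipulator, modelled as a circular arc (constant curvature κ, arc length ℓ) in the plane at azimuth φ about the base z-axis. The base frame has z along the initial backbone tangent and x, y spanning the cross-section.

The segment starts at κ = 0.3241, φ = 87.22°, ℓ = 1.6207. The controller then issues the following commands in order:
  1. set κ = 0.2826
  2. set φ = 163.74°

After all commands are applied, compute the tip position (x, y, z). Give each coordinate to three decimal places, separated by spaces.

initial: κ=0.3241, φ=87.22°, ℓ=1.6207
cmd 1: set κ=0.2826 → (κ,φ,ℓ)=(0.2826,87.22°,1.6207) → tip=(0.0177,0.3643,1.5646)
cmd 2: set φ=163.74° → (κ,φ,ℓ)=(0.2826,163.74°,1.6207) → tip=(-0.3501,0.1021,1.5646)

-0.350 0.102 1.565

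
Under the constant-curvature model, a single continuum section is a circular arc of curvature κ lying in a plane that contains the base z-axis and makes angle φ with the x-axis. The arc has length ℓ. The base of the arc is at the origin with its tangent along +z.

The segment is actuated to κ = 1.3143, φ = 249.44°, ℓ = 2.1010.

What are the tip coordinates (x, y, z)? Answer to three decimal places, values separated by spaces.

θ = κ·ℓ = 1.3143 × 2.1010 = 2.76134 rad
ρ = (1 − cos θ)/κ = (1 − -0.92857)/1.3143 = 1.46738
z = sin θ / κ = 0.37115/1.3143 = 0.28239
x = ρ cos φ = 1.46738 × cos(249.44°) = -0.51533
y = ρ sin φ = 1.46738 × sin(249.44°) = -1.37391

-0.515 -1.374 0.282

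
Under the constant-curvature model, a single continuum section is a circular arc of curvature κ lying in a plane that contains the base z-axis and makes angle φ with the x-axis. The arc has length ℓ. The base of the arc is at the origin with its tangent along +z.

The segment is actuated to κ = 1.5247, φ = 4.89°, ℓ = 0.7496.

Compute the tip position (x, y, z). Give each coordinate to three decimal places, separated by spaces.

0.382 0.033 0.597

θ = κ·ℓ = 1.5247 × 0.7496 = 1.14292 rad
ρ = (1 − cos θ)/κ = (1 − 0.41494)/1.5247 = 0.38372
z = sin θ / κ = 0.90985/1.5247 = 0.59674
x = ρ cos φ = 0.38372 × cos(4.89°) = 0.38232
y = ρ sin φ = 0.38372 × sin(4.89°) = 0.03271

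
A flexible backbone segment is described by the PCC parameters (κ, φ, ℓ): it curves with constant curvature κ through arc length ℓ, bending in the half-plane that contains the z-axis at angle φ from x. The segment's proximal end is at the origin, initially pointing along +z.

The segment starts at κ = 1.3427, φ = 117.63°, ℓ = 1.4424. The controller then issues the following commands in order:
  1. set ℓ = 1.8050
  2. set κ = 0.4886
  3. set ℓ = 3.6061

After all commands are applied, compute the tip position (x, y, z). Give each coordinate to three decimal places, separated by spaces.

initial: κ=1.3427, φ=117.63°, ℓ=1.4424
cmd 1: set ℓ=1.8050 → (κ,φ,ℓ)=(1.3427,117.63°,1.8050) → tip=(-0.6055,1.1568,0.4900)
cmd 2: set κ=0.4886 → (κ,φ,ℓ)=(0.4886,117.63°,1.8050) → tip=(-0.3458,0.6606,1.5799)
cmd 3: set ℓ=3.6061 → (κ,φ,ℓ)=(0.4886,117.63°,3.6061) → tip=(-1.1295,2.1578,2.0094)

-1.129 2.158 2.009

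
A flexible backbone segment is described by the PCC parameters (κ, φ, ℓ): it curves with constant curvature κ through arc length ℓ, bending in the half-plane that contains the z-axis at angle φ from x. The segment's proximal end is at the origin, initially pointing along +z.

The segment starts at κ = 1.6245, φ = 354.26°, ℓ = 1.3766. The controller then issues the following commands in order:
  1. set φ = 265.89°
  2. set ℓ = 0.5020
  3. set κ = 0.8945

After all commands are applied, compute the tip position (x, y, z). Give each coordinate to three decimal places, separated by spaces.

-0.008 -0.111 0.485

initial: κ=1.6245, φ=354.26°, ℓ=1.3766
cmd 1: set φ=265.89° → (κ,φ,ℓ)=(1.6245,265.89°,1.3766) → tip=(-0.0714,-0.9931,0.4842)
cmd 2: set ℓ=0.5020 → (κ,φ,ℓ)=(1.6245,265.89°,0.5020) → tip=(-0.0139,-0.1931,0.4482)
cmd 3: set κ=0.8945 → (κ,φ,ℓ)=(0.8945,265.89°,0.5020) → tip=(-0.0079,-0.1105,0.4853)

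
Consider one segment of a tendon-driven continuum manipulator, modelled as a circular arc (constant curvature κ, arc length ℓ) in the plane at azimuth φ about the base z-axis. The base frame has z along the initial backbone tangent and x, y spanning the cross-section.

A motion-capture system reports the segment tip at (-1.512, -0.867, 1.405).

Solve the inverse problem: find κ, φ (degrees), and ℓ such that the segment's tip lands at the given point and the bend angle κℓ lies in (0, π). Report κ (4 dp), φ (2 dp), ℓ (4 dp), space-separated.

ρ = √(x²+y²) = √(-1.512² + -0.867²) = 1.74294
φ = atan2(y, x) mod 360° = atan2(-0.867, -1.512) = 209.8305°
|p|² = ρ² + z² = 1.74294² + 1.405² = 5.01186
κ = 2ρ / |p|² = 2×1.74294 / 5.01186 = 0.69553
θ = 2·atan2(ρ, z) = 2·atan2(1.74294, 1.405) = 1.78468 rad
ℓ = θ/κ = 1.78468/0.69553 = 2.56595

0.6955 209.83 2.5659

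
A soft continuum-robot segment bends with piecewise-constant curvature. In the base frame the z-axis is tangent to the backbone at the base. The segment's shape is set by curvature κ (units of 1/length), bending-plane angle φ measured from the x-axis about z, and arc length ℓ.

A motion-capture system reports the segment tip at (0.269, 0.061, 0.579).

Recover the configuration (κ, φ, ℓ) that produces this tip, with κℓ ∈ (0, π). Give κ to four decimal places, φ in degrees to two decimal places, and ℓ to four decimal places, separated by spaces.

1.3412 12.78 0.6630

ρ = √(x²+y²) = √(0.269² + 0.061²) = 0.27583
φ = atan2(y, x) mod 360° = atan2(0.061, 0.269) = 12.7766°
|p|² = ρ² + z² = 0.27583² + 0.579² = 0.41132
κ = 2ρ / |p|² = 2×0.27583 / 0.41132 = 1.34118
θ = 2·atan2(ρ, z) = 2·atan2(0.27583, 0.579) = 0.88916 rad
ℓ = θ/κ = 0.88916/1.34118 = 0.66297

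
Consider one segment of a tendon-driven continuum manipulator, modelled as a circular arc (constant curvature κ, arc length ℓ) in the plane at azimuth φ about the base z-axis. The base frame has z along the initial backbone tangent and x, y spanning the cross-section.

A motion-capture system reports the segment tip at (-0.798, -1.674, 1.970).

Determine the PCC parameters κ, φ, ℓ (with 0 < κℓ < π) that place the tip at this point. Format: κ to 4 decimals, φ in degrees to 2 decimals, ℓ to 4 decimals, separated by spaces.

ρ = √(x²+y²) = √(-0.798² + -1.674²) = 1.85448
φ = atan2(y, x) mod 360° = atan2(-1.674, -0.798) = 244.5127°
|p|² = ρ² + z² = 1.85448² + 1.970² = 7.31998
κ = 2ρ / |p|² = 2×1.85448 / 7.31998 = 0.50669
θ = 2·atan2(ρ, z) = 2·atan2(1.85448, 1.970) = 1.51040 rad
ℓ = θ/κ = 1.51040/0.50669 = 2.98093

0.5067 244.51 2.9809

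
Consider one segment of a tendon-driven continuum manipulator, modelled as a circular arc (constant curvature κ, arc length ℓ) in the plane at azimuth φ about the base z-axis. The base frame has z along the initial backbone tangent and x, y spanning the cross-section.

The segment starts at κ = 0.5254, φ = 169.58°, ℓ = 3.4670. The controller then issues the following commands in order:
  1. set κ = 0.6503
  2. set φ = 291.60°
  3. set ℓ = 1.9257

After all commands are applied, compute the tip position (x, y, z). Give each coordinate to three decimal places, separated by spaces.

0.389 -0.982 1.460

initial: κ=0.5254, φ=169.58°, ℓ=3.4670
cmd 1: set κ=0.6503 → (κ,φ,ℓ)=(0.6503,169.58°,3.4670) → tip=(-2.4678,0.4538,1.1920)
cmd 2: set φ=291.60° → (κ,φ,ℓ)=(0.6503,291.60°,3.4670) → tip=(0.9237,-2.3330,1.1920)
cmd 3: set ℓ=1.9257 → (κ,φ,ℓ)=(0.6503,291.60°,1.9257) → tip=(0.3888,-0.9820,1.4604)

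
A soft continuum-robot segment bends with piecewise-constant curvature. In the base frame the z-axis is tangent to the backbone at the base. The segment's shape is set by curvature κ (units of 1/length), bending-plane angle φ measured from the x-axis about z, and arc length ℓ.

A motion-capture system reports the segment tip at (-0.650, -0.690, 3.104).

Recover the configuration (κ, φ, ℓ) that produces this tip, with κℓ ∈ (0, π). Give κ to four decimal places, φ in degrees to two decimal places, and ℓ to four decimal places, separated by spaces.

0.1800 226.71 3.2935

ρ = √(x²+y²) = √(-0.650² + -0.690²) = 0.94795
φ = atan2(y, x) mod 360° = atan2(-0.690, -0.650) = 226.7098°
|p|² = ρ² + z² = 0.94795² + 3.104² = 10.53342
κ = 2ρ / |p|² = 2×0.94795 / 10.53342 = 0.17999
θ = 2·atan2(ρ, z) = 2·atan2(0.94795, 3.104) = 0.59280 rad
ℓ = θ/κ = 0.59280/0.17999 = 3.29354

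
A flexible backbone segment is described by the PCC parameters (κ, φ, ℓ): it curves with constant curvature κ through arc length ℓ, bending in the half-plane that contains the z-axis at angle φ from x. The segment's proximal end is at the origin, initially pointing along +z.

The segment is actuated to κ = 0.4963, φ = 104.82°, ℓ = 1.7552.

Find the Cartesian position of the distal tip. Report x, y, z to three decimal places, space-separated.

-0.183 0.693 1.541

θ = κ·ℓ = 0.4963 × 1.7552 = 0.87111 rad
ρ = (1 − cos θ)/κ = (1 − 0.64398)/0.4963 = 0.71735
z = sin θ / κ = 0.76504/0.4963 = 1.54149
x = ρ cos φ = 0.71735 × cos(104.82°) = -0.18349
y = ρ sin φ = 0.71735 × sin(104.82°) = 0.69348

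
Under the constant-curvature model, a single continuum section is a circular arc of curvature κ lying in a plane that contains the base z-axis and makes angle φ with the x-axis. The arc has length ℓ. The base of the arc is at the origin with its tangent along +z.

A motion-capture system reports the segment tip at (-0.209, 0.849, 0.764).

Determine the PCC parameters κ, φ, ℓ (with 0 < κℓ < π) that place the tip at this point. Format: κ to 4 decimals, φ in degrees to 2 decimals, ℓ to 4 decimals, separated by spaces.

1.2971 103.83 1.3147

ρ = √(x²+y²) = √(-0.209² + 0.849²) = 0.87435
φ = atan2(y, x) mod 360° = atan2(0.849, -0.209) = 103.8296°
|p|² = ρ² + z² = 0.87435² + 0.764² = 1.34818
κ = 2ρ / |p|² = 2×0.87435 / 1.34818 = 1.29708
θ = 2·atan2(ρ, z) = 2·atan2(0.87435, 0.764) = 1.70530 rad
ℓ = θ/κ = 1.70530/1.29708 = 1.31472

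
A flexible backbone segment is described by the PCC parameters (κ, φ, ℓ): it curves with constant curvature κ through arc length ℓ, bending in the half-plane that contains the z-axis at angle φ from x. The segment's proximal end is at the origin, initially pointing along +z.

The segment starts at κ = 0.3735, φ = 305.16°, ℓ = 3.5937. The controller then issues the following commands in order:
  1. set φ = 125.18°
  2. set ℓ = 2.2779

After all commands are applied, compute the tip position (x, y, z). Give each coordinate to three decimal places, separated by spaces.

-0.525 0.745 2.013

initial: κ=0.3735, φ=305.16°, ℓ=3.5937
cmd 1: set φ=125.18° → (κ,φ,ℓ)=(0.3735,125.18°,3.5937) → tip=(-1.1931,1.6925,2.6078)
cmd 2: set ℓ=2.2779 → (κ,φ,ℓ)=(0.3735,125.18°,2.2779) → tip=(-0.5254,0.7454,2.0129)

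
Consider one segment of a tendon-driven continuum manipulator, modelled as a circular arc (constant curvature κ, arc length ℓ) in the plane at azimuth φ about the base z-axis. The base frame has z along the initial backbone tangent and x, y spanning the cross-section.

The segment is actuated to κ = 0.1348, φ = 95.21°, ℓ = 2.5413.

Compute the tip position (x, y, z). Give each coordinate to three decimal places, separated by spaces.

θ = κ·ℓ = 0.1348 × 2.5413 = 0.34257 rad
ρ = (1 − cos θ)/κ = (1 − 0.94190)/0.1348 = 0.43104
z = sin θ / κ = 0.33591/0.1348 = 2.49189
x = ρ cos φ = 0.43104 × cos(95.21°) = -0.03914
y = ρ sin φ = 0.43104 × sin(95.21°) = 0.42926

-0.039 0.429 2.492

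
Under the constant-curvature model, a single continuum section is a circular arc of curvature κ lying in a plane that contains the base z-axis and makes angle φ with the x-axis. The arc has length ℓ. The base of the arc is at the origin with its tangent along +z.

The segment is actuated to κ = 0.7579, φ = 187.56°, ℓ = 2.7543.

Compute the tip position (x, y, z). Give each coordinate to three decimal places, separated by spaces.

θ = κ·ℓ = 0.7579 × 2.7543 = 2.08748 rad
ρ = (1 − cos θ)/κ = (1 − -0.49400)/0.7579 = 1.97124
z = sin θ / κ = 0.86946/0.7579 = 1.14720
x = ρ cos φ = 1.97124 × cos(187.56°) = -1.95411
y = ρ sin φ = 1.97124 × sin(187.56°) = -0.25934

-1.954 -0.259 1.147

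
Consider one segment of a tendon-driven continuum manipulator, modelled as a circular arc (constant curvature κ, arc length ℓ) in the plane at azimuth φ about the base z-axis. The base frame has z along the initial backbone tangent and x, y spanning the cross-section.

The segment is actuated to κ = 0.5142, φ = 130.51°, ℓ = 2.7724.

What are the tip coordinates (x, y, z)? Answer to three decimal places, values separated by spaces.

θ = κ·ℓ = 0.5142 × 2.7724 = 1.42557 rad
ρ = (1 − cos θ)/κ = (1 − 0.14472)/0.5142 = 1.66333
z = sin θ / κ = 0.98947/0.5142 = 1.92430
x = ρ cos φ = 1.66333 × cos(130.51°) = -1.08046
y = ρ sin φ = 1.66333 × sin(130.51°) = 1.26461

-1.080 1.265 1.924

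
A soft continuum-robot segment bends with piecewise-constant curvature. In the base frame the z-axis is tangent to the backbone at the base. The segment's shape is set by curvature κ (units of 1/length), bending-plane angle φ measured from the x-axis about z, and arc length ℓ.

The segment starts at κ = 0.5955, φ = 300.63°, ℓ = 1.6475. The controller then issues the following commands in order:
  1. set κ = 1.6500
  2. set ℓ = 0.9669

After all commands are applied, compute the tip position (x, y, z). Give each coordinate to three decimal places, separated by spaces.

0.316 -0.534 0.606

initial: κ=0.5955, φ=300.63°, ℓ=1.6475
cmd 1: set κ=1.6500 → (κ,φ,ℓ)=(1.6500,300.63°,1.6475) → tip=(0.5903,-0.9970,0.2489)
cmd 2: set ℓ=0.9669 → (κ,φ,ℓ)=(1.6500,300.63°,0.9669) → tip=(0.3164,-0.5343,0.6059)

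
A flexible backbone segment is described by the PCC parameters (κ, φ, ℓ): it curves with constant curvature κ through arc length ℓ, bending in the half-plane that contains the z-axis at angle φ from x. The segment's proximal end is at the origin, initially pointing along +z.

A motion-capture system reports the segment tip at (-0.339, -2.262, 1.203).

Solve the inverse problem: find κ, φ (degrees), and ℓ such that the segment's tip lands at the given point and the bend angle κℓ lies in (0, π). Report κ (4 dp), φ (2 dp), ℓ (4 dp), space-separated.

0.6849 261.48 3.1729

ρ = √(x²+y²) = √(-0.339² + -2.262²) = 2.28726
φ = atan2(y, x) mod 360° = atan2(-2.262, -0.339) = 261.4767°
|p|² = ρ² + z² = 2.28726² + 1.203² = 6.67877
κ = 2ρ / |p|² = 2×2.28726 / 6.67877 = 0.68493
θ = 2·atan2(ρ, z) = 2·atan2(2.28726, 1.203) = 2.17320 rad
ℓ = θ/κ = 2.17320/0.68493 = 3.17286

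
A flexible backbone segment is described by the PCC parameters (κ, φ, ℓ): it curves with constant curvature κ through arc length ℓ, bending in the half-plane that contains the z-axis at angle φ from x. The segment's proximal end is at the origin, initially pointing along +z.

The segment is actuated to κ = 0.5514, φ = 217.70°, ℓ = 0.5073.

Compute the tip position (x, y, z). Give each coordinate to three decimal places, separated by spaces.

θ = κ·ℓ = 0.5514 × 0.5073 = 0.27973 rad
ρ = (1 − cos θ)/κ = (1 − 0.96113)/0.5514 = 0.07049
z = sin θ / κ = 0.27609/0.5514 = 0.50071
x = ρ cos φ = 0.07049 × cos(217.70°) = -0.05577
y = ρ sin φ = 0.07049 × sin(217.70°) = -0.04311

-0.056 -0.043 0.501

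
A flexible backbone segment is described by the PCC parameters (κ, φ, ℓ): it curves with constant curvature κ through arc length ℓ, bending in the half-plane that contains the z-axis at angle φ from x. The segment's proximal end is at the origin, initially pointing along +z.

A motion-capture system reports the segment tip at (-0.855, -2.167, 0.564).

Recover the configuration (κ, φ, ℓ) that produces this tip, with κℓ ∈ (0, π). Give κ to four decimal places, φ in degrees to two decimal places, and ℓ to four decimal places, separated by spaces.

ρ = √(x²+y²) = √(-0.855² + -2.167²) = 2.32957
φ = atan2(y, x) mod 360° = atan2(-2.167, -0.855) = 248.4681°
|p|² = ρ² + z² = 2.32957² + 0.564² = 5.74501
κ = 2ρ / |p|² = 2×2.32957 / 5.74501 = 0.81099
θ = 2·atan2(ρ, z) = 2·atan2(2.32957, 0.564) = 2.66653 rad
ℓ = θ/κ = 2.66653/0.81099 = 3.28799

0.8110 248.47 3.2880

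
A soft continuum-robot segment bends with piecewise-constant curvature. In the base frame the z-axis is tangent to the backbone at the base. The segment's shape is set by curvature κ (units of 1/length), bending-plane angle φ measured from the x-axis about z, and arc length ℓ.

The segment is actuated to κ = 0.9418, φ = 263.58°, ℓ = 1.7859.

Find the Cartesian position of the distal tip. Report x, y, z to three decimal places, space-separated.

θ = κ·ℓ = 0.9418 × 1.7859 = 1.68196 rad
ρ = (1 − cos θ)/κ = (1 − -0.11094)/0.9418 = 1.17959
z = sin θ / κ = 0.99383/0.9418 = 1.05524
x = ρ cos φ = 1.17959 × cos(263.58°) = -0.13190
y = ρ sin φ = 1.17959 × sin(263.58°) = -1.17219

-0.132 -1.172 1.055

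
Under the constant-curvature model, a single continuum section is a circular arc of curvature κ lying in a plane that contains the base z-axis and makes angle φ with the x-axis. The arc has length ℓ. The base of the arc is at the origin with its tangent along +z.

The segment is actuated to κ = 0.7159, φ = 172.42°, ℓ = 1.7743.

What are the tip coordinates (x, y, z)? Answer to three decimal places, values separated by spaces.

-0.975 0.130 1.334

θ = κ·ℓ = 0.7159 × 1.7743 = 1.27022 rad
ρ = (1 − cos θ)/κ = (1 − 0.29607)/0.7159 = 0.98328
z = sin θ / κ = 0.95517/0.7159 = 1.33422
x = ρ cos φ = 0.98328 × cos(172.42°) = -0.97469
y = ρ sin φ = 0.98328 × sin(172.42°) = 0.12970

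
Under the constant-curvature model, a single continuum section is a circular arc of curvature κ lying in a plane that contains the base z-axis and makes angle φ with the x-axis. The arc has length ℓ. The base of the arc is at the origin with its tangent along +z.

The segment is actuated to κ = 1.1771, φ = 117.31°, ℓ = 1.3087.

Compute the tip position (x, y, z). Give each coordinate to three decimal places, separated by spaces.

θ = κ·ℓ = 1.1771 × 1.3087 = 1.54047 rad
ρ = (1 − cos θ)/κ = (1 − 0.03032)/1.1771 = 0.82379
z = sin θ / κ = 0.99954/1.1771 = 0.84915
x = ρ cos φ = 0.82379 × cos(117.31°) = -0.37796
y = ρ sin φ = 0.82379 × sin(117.31°) = 0.73196

-0.378 0.732 0.849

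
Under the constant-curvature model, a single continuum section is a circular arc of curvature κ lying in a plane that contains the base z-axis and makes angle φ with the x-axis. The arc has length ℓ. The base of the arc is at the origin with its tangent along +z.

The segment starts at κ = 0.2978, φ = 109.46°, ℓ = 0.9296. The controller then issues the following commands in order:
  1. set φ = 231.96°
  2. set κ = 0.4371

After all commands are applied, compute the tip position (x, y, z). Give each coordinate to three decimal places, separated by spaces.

-0.115 -0.147 0.904

initial: κ=0.2978, φ=109.46°, ℓ=0.9296
cmd 1: set φ=231.96° → (κ,φ,ℓ)=(0.2978,231.96°,0.9296) → tip=(-0.0788,-0.1007,0.9178)
cmd 2: set κ=0.4371 → (κ,φ,ℓ)=(0.4371,231.96°,0.9296) → tip=(-0.1148,-0.1467,0.9042)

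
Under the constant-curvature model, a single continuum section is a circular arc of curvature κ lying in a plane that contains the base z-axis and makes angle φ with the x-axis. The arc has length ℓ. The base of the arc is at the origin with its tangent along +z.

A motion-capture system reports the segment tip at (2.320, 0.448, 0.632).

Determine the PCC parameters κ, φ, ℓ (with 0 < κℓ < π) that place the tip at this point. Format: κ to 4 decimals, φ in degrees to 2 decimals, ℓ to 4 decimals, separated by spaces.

ρ = √(x²+y²) = √(2.320² + 0.448²) = 2.36286
φ = atan2(y, x) mod 360° = atan2(0.448, 2.320) = 10.9295°
|p|² = ρ² + z² = 2.36286² + 0.632² = 5.98253
κ = 2ρ / |p|² = 2×2.36286 / 5.98253 = 0.78992
θ = 2·atan2(ρ, z) = 2·atan2(2.36286, 0.632) = 2.61888 rad
ℓ = θ/κ = 2.61888/0.78992 = 3.31538

0.7899 10.93 3.3154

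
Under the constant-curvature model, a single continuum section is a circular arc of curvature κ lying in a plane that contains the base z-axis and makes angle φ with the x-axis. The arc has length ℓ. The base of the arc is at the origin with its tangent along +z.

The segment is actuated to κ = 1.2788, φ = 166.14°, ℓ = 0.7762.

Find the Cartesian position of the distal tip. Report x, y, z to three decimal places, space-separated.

-0.344 0.085 0.655

θ = κ·ℓ = 1.2788 × 0.7762 = 0.99260 rad
ρ = (1 − cos θ)/κ = (1 − 0.54651)/1.2788 = 0.35462
z = sin θ / κ = 0.83745/1.2788 = 0.65487
x = ρ cos φ = 0.35462 × cos(166.14°) = -0.34430
y = ρ sin φ = 0.35462 × sin(166.14°) = 0.08495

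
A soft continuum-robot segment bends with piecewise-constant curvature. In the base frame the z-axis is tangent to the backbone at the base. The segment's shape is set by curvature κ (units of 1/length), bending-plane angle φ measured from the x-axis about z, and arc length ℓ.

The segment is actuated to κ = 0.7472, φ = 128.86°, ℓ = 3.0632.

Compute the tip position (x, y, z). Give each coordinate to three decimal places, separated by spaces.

-1.392 1.728 1.008

θ = κ·ℓ = 0.7472 × 3.0632 = 2.28882 rad
ρ = (1 − cos θ)/κ = (1 − -0.65790)/0.7472 = 2.21882
z = sin θ / κ = 0.75311/0.7472 = 1.00790
x = ρ cos φ = 2.21882 × cos(128.86°) = -1.39213
y = ρ sin φ = 2.21882 × sin(128.86°) = 1.72775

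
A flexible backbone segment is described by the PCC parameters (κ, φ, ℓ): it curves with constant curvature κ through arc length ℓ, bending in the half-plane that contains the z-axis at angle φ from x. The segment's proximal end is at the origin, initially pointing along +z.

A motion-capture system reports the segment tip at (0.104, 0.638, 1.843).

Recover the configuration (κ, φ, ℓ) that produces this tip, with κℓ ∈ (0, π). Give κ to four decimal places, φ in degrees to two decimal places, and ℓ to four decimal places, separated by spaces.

0.3389 80.74 1.9906

ρ = √(x²+y²) = √(0.104² + 0.638²) = 0.64642
φ = atan2(y, x) mod 360° = atan2(0.638, 0.104) = 80.7417°
|p|² = ρ² + z² = 0.64642² + 1.843² = 3.81451
κ = 2ρ / |p|² = 2×0.64642 / 3.81451 = 0.33893
θ = 2·atan2(ρ, z) = 2·atan2(0.64642, 1.843) = 0.67467 rad
ℓ = θ/κ = 0.67467/0.33893 = 1.99062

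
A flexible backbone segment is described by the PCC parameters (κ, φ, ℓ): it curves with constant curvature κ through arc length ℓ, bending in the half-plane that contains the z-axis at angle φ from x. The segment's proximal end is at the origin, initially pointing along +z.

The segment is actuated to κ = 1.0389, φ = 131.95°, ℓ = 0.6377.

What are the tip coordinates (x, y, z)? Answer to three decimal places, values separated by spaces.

θ = κ·ℓ = 1.0389 × 0.6377 = 0.66251 rad
ρ = (1 − cos θ)/κ = (1 − 0.78845)/1.0389 = 0.20363
z = sin θ / κ = 0.61510/1.0389 = 0.59206
x = ρ cos φ = 0.20363 × cos(131.95°) = -0.13612
y = ρ sin φ = 0.20363 × sin(131.95°) = 0.15144

-0.136 0.151 0.592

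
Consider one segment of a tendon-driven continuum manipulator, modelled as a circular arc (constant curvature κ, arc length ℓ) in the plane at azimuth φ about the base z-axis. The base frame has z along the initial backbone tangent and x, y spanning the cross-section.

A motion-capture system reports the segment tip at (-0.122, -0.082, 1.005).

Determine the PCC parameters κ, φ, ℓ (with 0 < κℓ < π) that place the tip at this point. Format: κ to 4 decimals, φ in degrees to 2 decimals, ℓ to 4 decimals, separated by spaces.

0.2850 213.91 1.0193

ρ = √(x²+y²) = √(-0.122² + -0.082²) = 0.14700
φ = atan2(y, x) mod 360° = atan2(-0.082, -0.122) = 213.9063°
|p|² = ρ² + z² = 0.14700² + 1.005² = 1.03163
κ = 2ρ / |p|² = 2×0.14700 / 1.03163 = 0.28498
θ = 2·atan2(ρ, z) = 2·atan2(0.14700, 1.005) = 0.29047 rad
ℓ = θ/κ = 0.29047/0.28498 = 1.01927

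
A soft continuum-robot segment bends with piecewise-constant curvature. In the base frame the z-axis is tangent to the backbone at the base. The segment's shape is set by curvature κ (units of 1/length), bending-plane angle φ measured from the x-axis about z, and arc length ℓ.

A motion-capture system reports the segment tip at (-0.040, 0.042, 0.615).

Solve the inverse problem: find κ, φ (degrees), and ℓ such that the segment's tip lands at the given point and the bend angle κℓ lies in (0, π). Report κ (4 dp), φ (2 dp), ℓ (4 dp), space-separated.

ρ = √(x²+y²) = √(-0.040² + 0.042²) = 0.05800
φ = atan2(y, x) mod 360° = atan2(0.042, -0.040) = 133.6028°
|p|² = ρ² + z² = 0.05800² + 0.615² = 0.38159
κ = 2ρ / |p|² = 2×0.05800 / 0.38159 = 0.30399
θ = 2·atan2(ρ, z) = 2·atan2(0.05800, 0.615) = 0.18806 rad
ℓ = θ/κ = 0.18806/0.30399 = 0.61864

0.3040 133.60 0.6186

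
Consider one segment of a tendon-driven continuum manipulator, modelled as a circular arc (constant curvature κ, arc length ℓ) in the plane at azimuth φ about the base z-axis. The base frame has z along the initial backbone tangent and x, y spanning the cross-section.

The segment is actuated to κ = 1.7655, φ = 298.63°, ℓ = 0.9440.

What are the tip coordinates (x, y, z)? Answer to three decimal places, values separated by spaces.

θ = κ·ℓ = 1.7655 × 0.9440 = 1.66663 rad
ρ = (1 − cos θ)/κ = (1 − -0.09569)/1.7655 = 0.62061
z = sin θ / κ = 0.99541/1.7655 = 0.56381
x = ρ cos φ = 0.62061 × cos(298.63°) = 0.29737
y = ρ sin φ = 0.62061 × sin(298.63°) = -0.54473

0.297 -0.545 0.564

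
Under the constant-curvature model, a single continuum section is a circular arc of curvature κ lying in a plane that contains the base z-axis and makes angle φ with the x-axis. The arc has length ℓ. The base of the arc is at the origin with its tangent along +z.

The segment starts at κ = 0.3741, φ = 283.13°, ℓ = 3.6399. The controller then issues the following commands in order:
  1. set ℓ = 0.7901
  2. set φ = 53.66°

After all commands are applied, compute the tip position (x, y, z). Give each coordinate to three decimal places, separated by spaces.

initial: κ=0.3741, φ=283.13°, ℓ=3.6399
cmd 1: set ℓ=0.7901 → (κ,φ,ℓ)=(0.3741,283.13°,0.7901) → tip=(0.0263,-0.1129,0.7786)
cmd 2: set φ=53.66° → (κ,φ,ℓ)=(0.3741,53.66°,0.7901) → tip=(0.0687,0.0934,0.7786)

0.069 0.093 0.779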